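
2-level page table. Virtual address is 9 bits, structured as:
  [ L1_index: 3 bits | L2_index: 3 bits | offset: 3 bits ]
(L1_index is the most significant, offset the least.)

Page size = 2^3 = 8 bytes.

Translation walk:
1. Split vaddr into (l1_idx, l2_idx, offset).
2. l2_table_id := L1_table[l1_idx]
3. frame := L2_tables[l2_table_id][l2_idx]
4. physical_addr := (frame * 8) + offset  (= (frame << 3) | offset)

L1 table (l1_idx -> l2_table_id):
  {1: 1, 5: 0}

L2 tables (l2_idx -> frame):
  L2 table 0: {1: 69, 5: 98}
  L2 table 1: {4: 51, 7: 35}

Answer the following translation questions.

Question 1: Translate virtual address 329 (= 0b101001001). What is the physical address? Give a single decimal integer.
Answer: 553

Derivation:
vaddr = 329 = 0b101001001
Split: l1_idx=5, l2_idx=1, offset=1
L1[5] = 0
L2[0][1] = 69
paddr = 69 * 8 + 1 = 553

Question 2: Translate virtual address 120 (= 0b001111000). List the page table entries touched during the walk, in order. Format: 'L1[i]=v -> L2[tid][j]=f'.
vaddr = 120 = 0b001111000
Split: l1_idx=1, l2_idx=7, offset=0

Answer: L1[1]=1 -> L2[1][7]=35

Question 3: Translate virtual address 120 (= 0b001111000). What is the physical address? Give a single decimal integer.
Answer: 280

Derivation:
vaddr = 120 = 0b001111000
Split: l1_idx=1, l2_idx=7, offset=0
L1[1] = 1
L2[1][7] = 35
paddr = 35 * 8 + 0 = 280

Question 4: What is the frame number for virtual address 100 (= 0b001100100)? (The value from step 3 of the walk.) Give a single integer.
Answer: 51

Derivation:
vaddr = 100: l1_idx=1, l2_idx=4
L1[1] = 1; L2[1][4] = 51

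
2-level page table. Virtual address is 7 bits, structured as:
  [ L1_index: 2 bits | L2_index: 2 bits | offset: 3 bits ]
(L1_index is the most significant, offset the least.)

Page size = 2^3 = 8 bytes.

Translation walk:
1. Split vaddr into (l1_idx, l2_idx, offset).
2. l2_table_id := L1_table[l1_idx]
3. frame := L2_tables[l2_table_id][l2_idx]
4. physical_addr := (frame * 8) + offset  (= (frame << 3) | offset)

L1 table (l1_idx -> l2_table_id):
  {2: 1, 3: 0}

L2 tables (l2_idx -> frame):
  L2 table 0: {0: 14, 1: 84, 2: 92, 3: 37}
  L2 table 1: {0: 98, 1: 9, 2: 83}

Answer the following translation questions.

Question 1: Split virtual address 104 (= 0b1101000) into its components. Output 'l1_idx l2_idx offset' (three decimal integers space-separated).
vaddr = 104 = 0b1101000
  top 2 bits -> l1_idx = 3
  next 2 bits -> l2_idx = 1
  bottom 3 bits -> offset = 0

Answer: 3 1 0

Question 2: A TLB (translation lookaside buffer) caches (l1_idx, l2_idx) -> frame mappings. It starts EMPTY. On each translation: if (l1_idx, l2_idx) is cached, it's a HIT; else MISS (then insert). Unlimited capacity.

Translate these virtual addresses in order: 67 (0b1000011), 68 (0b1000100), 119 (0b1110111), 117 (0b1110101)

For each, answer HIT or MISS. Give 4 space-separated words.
vaddr=67: (2,0) not in TLB -> MISS, insert
vaddr=68: (2,0) in TLB -> HIT
vaddr=119: (3,2) not in TLB -> MISS, insert
vaddr=117: (3,2) in TLB -> HIT

Answer: MISS HIT MISS HIT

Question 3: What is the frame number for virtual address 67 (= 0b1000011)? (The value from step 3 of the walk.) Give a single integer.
vaddr = 67: l1_idx=2, l2_idx=0
L1[2] = 1; L2[1][0] = 98

Answer: 98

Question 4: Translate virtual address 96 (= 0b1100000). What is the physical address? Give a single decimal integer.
Answer: 112

Derivation:
vaddr = 96 = 0b1100000
Split: l1_idx=3, l2_idx=0, offset=0
L1[3] = 0
L2[0][0] = 14
paddr = 14 * 8 + 0 = 112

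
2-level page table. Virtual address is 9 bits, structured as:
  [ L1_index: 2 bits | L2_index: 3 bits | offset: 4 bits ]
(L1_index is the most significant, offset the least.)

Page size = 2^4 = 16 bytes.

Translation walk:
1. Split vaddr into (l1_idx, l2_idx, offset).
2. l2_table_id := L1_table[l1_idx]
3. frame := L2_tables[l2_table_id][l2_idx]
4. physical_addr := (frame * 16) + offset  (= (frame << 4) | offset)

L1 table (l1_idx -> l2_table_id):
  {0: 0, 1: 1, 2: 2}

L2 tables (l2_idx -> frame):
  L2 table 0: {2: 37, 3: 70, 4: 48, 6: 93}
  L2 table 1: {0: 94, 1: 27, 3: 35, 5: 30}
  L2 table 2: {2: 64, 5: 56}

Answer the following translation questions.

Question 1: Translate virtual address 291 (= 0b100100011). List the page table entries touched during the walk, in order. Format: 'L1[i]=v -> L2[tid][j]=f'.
vaddr = 291 = 0b100100011
Split: l1_idx=2, l2_idx=2, offset=3

Answer: L1[2]=2 -> L2[2][2]=64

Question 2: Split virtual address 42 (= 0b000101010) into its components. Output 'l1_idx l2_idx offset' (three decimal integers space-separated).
Answer: 0 2 10

Derivation:
vaddr = 42 = 0b000101010
  top 2 bits -> l1_idx = 0
  next 3 bits -> l2_idx = 2
  bottom 4 bits -> offset = 10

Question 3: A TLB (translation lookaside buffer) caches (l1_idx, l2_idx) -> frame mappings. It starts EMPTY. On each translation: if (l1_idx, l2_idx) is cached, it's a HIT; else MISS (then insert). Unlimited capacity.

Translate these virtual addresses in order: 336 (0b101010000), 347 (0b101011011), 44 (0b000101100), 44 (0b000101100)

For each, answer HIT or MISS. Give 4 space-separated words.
Answer: MISS HIT MISS HIT

Derivation:
vaddr=336: (2,5) not in TLB -> MISS, insert
vaddr=347: (2,5) in TLB -> HIT
vaddr=44: (0,2) not in TLB -> MISS, insert
vaddr=44: (0,2) in TLB -> HIT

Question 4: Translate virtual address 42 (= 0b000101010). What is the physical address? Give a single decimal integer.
Answer: 602

Derivation:
vaddr = 42 = 0b000101010
Split: l1_idx=0, l2_idx=2, offset=10
L1[0] = 0
L2[0][2] = 37
paddr = 37 * 16 + 10 = 602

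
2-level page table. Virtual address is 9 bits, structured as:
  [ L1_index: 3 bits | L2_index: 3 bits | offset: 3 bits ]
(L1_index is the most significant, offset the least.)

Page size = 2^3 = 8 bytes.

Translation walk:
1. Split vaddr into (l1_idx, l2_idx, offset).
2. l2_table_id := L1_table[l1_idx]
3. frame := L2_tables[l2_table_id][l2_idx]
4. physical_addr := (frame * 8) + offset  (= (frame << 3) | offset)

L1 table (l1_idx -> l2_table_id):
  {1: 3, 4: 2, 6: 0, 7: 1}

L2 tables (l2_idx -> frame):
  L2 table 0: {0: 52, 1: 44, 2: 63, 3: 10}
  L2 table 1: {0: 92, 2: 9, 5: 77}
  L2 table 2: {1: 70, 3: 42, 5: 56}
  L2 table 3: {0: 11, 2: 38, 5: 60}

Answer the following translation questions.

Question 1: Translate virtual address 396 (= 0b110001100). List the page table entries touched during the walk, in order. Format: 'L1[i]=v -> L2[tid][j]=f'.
Answer: L1[6]=0 -> L2[0][1]=44

Derivation:
vaddr = 396 = 0b110001100
Split: l1_idx=6, l2_idx=1, offset=4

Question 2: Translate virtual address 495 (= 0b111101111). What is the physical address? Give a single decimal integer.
Answer: 623

Derivation:
vaddr = 495 = 0b111101111
Split: l1_idx=7, l2_idx=5, offset=7
L1[7] = 1
L2[1][5] = 77
paddr = 77 * 8 + 7 = 623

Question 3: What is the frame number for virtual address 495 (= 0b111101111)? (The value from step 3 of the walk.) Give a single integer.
vaddr = 495: l1_idx=7, l2_idx=5
L1[7] = 1; L2[1][5] = 77

Answer: 77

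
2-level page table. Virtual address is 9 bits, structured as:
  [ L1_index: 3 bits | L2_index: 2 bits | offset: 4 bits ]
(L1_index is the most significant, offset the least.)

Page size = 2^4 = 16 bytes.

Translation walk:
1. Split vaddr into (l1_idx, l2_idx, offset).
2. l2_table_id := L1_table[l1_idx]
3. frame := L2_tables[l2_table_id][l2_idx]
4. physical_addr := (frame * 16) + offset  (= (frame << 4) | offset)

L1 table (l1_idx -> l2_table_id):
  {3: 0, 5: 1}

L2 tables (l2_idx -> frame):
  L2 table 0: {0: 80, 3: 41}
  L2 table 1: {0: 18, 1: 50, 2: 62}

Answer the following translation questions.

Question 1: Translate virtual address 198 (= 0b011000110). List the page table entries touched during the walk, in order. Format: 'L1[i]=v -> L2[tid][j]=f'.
Answer: L1[3]=0 -> L2[0][0]=80

Derivation:
vaddr = 198 = 0b011000110
Split: l1_idx=3, l2_idx=0, offset=6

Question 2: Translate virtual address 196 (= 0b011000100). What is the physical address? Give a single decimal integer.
Answer: 1284

Derivation:
vaddr = 196 = 0b011000100
Split: l1_idx=3, l2_idx=0, offset=4
L1[3] = 0
L2[0][0] = 80
paddr = 80 * 16 + 4 = 1284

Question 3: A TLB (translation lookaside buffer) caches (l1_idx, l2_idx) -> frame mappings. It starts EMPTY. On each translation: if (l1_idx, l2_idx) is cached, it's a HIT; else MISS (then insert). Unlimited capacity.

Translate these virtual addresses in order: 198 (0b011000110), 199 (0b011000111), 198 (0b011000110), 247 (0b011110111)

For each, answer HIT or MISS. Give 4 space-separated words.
Answer: MISS HIT HIT MISS

Derivation:
vaddr=198: (3,0) not in TLB -> MISS, insert
vaddr=199: (3,0) in TLB -> HIT
vaddr=198: (3,0) in TLB -> HIT
vaddr=247: (3,3) not in TLB -> MISS, insert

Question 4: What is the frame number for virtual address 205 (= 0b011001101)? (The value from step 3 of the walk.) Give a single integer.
vaddr = 205: l1_idx=3, l2_idx=0
L1[3] = 0; L2[0][0] = 80

Answer: 80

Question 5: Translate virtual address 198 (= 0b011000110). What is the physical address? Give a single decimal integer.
vaddr = 198 = 0b011000110
Split: l1_idx=3, l2_idx=0, offset=6
L1[3] = 0
L2[0][0] = 80
paddr = 80 * 16 + 6 = 1286

Answer: 1286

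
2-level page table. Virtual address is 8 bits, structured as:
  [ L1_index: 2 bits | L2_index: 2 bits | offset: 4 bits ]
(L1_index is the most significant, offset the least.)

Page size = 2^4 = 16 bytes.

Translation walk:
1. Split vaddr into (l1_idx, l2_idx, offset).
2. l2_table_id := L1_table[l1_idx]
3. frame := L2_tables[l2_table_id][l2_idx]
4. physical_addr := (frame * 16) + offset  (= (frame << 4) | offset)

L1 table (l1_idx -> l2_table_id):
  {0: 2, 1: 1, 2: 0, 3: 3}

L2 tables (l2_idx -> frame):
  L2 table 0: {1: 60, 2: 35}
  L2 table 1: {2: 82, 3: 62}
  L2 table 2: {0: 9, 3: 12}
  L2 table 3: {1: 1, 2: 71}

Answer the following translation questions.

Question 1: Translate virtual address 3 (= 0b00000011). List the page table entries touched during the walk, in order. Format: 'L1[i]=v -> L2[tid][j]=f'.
vaddr = 3 = 0b00000011
Split: l1_idx=0, l2_idx=0, offset=3

Answer: L1[0]=2 -> L2[2][0]=9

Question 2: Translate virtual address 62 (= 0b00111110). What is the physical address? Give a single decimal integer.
Answer: 206

Derivation:
vaddr = 62 = 0b00111110
Split: l1_idx=0, l2_idx=3, offset=14
L1[0] = 2
L2[2][3] = 12
paddr = 12 * 16 + 14 = 206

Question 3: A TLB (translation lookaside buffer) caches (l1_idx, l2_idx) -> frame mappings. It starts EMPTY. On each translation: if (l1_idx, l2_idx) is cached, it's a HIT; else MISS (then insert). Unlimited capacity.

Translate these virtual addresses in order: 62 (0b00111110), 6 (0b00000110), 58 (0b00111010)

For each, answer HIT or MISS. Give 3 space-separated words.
Answer: MISS MISS HIT

Derivation:
vaddr=62: (0,3) not in TLB -> MISS, insert
vaddr=6: (0,0) not in TLB -> MISS, insert
vaddr=58: (0,3) in TLB -> HIT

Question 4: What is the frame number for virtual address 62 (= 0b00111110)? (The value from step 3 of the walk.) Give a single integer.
Answer: 12

Derivation:
vaddr = 62: l1_idx=0, l2_idx=3
L1[0] = 2; L2[2][3] = 12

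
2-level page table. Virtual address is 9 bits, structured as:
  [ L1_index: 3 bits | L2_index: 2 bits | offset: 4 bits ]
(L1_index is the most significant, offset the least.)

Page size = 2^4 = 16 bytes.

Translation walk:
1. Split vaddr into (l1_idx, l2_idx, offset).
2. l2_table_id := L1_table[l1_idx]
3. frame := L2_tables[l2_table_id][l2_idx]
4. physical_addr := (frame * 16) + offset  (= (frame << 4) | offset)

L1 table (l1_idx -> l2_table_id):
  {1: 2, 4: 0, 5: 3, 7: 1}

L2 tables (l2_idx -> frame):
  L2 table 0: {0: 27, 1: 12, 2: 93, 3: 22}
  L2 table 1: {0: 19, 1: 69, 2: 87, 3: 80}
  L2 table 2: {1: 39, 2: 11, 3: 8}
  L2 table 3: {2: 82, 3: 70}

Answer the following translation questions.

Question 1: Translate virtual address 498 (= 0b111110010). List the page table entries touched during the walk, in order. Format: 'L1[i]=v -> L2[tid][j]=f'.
vaddr = 498 = 0b111110010
Split: l1_idx=7, l2_idx=3, offset=2

Answer: L1[7]=1 -> L2[1][3]=80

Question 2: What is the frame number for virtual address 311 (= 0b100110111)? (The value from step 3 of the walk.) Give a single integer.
Answer: 22

Derivation:
vaddr = 311: l1_idx=4, l2_idx=3
L1[4] = 0; L2[0][3] = 22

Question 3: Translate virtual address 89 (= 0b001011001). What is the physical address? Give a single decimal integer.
vaddr = 89 = 0b001011001
Split: l1_idx=1, l2_idx=1, offset=9
L1[1] = 2
L2[2][1] = 39
paddr = 39 * 16 + 9 = 633

Answer: 633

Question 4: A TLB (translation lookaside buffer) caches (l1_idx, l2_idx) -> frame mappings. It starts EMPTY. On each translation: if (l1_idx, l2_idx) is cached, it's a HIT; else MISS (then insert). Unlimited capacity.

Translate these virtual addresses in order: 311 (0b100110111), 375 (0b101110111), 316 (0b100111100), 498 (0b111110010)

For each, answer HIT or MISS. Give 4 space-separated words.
Answer: MISS MISS HIT MISS

Derivation:
vaddr=311: (4,3) not in TLB -> MISS, insert
vaddr=375: (5,3) not in TLB -> MISS, insert
vaddr=316: (4,3) in TLB -> HIT
vaddr=498: (7,3) not in TLB -> MISS, insert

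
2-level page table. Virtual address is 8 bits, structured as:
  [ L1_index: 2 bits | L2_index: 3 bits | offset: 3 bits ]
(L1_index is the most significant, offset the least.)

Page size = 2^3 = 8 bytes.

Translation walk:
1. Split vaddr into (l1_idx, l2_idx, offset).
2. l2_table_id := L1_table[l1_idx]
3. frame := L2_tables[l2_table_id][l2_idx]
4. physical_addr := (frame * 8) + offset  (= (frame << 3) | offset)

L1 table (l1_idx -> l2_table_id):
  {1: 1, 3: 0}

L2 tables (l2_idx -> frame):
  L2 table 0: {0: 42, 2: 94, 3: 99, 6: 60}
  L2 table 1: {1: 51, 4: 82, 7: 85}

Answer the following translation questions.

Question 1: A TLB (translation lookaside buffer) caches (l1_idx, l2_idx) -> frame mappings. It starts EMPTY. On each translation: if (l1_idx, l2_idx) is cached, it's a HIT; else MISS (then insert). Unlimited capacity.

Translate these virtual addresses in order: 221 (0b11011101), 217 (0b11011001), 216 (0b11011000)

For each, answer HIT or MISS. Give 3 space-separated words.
vaddr=221: (3,3) not in TLB -> MISS, insert
vaddr=217: (3,3) in TLB -> HIT
vaddr=216: (3,3) in TLB -> HIT

Answer: MISS HIT HIT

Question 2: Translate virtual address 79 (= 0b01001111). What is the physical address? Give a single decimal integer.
Answer: 415

Derivation:
vaddr = 79 = 0b01001111
Split: l1_idx=1, l2_idx=1, offset=7
L1[1] = 1
L2[1][1] = 51
paddr = 51 * 8 + 7 = 415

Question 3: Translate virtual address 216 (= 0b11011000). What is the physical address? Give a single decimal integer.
vaddr = 216 = 0b11011000
Split: l1_idx=3, l2_idx=3, offset=0
L1[3] = 0
L2[0][3] = 99
paddr = 99 * 8 + 0 = 792

Answer: 792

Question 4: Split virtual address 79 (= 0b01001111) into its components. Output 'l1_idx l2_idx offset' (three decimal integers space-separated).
Answer: 1 1 7

Derivation:
vaddr = 79 = 0b01001111
  top 2 bits -> l1_idx = 1
  next 3 bits -> l2_idx = 1
  bottom 3 bits -> offset = 7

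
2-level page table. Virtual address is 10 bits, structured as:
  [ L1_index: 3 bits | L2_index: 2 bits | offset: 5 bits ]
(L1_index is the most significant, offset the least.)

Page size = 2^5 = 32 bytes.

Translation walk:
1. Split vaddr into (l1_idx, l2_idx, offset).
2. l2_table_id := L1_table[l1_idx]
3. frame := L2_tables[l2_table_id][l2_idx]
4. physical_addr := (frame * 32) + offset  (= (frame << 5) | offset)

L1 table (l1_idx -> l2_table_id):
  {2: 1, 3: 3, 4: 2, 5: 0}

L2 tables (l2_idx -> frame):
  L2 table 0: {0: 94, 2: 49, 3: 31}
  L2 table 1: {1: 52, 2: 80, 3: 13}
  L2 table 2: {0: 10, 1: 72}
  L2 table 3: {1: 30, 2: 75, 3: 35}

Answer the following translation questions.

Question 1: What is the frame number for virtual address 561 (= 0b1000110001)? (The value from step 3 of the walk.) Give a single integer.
Answer: 72

Derivation:
vaddr = 561: l1_idx=4, l2_idx=1
L1[4] = 2; L2[2][1] = 72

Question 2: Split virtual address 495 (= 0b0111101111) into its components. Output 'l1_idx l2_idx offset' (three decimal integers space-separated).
Answer: 3 3 15

Derivation:
vaddr = 495 = 0b0111101111
  top 3 bits -> l1_idx = 3
  next 2 bits -> l2_idx = 3
  bottom 5 bits -> offset = 15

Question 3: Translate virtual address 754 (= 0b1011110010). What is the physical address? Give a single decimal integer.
vaddr = 754 = 0b1011110010
Split: l1_idx=5, l2_idx=3, offset=18
L1[5] = 0
L2[0][3] = 31
paddr = 31 * 32 + 18 = 1010

Answer: 1010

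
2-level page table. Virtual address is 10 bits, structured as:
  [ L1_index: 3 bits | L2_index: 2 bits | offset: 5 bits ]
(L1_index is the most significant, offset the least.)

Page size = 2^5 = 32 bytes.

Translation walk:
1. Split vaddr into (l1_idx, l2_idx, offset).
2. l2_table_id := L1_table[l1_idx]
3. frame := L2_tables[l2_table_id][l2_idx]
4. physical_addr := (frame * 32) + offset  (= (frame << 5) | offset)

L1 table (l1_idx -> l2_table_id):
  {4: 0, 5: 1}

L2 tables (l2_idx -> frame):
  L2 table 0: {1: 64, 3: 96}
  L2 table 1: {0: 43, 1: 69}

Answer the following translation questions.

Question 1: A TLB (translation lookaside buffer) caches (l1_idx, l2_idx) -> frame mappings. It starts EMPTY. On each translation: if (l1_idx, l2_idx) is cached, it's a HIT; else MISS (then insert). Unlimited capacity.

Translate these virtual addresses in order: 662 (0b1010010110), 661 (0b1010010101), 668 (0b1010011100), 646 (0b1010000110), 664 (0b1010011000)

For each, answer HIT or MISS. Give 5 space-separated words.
vaddr=662: (5,0) not in TLB -> MISS, insert
vaddr=661: (5,0) in TLB -> HIT
vaddr=668: (5,0) in TLB -> HIT
vaddr=646: (5,0) in TLB -> HIT
vaddr=664: (5,0) in TLB -> HIT

Answer: MISS HIT HIT HIT HIT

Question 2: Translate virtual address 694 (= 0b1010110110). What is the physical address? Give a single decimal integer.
vaddr = 694 = 0b1010110110
Split: l1_idx=5, l2_idx=1, offset=22
L1[5] = 1
L2[1][1] = 69
paddr = 69 * 32 + 22 = 2230

Answer: 2230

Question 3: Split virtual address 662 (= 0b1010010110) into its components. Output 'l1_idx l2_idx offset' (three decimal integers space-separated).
Answer: 5 0 22

Derivation:
vaddr = 662 = 0b1010010110
  top 3 bits -> l1_idx = 5
  next 2 bits -> l2_idx = 0
  bottom 5 bits -> offset = 22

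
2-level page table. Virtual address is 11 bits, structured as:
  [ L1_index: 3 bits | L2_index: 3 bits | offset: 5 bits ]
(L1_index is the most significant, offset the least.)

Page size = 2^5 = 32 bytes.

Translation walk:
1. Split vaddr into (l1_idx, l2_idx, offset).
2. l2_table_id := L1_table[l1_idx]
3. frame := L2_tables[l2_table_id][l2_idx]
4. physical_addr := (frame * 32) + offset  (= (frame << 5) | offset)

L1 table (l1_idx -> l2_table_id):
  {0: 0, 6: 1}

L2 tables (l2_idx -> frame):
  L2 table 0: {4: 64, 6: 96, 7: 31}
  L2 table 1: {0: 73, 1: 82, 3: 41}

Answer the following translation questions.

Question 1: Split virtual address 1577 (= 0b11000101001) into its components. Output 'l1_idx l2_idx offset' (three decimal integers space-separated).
Answer: 6 1 9

Derivation:
vaddr = 1577 = 0b11000101001
  top 3 bits -> l1_idx = 6
  next 3 bits -> l2_idx = 1
  bottom 5 bits -> offset = 9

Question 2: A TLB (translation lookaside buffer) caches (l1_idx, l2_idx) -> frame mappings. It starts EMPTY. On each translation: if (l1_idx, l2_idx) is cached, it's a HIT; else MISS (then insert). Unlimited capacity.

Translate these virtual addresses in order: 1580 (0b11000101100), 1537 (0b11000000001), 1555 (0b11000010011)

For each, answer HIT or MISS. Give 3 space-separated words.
Answer: MISS MISS HIT

Derivation:
vaddr=1580: (6,1) not in TLB -> MISS, insert
vaddr=1537: (6,0) not in TLB -> MISS, insert
vaddr=1555: (6,0) in TLB -> HIT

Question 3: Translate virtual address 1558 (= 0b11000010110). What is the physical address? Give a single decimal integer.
Answer: 2358

Derivation:
vaddr = 1558 = 0b11000010110
Split: l1_idx=6, l2_idx=0, offset=22
L1[6] = 1
L2[1][0] = 73
paddr = 73 * 32 + 22 = 2358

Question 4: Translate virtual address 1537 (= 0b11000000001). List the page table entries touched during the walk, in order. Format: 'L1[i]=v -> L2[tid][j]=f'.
vaddr = 1537 = 0b11000000001
Split: l1_idx=6, l2_idx=0, offset=1

Answer: L1[6]=1 -> L2[1][0]=73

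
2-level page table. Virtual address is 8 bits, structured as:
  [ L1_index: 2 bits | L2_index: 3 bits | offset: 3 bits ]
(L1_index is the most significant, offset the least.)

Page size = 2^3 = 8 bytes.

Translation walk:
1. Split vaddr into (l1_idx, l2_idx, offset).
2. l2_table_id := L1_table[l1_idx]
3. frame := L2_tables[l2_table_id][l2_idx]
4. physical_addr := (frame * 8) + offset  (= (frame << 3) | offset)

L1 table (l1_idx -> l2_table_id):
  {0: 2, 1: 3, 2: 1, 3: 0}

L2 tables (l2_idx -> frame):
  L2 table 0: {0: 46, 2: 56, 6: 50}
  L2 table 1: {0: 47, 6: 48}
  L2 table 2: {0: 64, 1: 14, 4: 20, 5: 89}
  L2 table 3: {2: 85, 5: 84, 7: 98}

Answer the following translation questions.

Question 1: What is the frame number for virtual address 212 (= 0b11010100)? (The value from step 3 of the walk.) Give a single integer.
vaddr = 212: l1_idx=3, l2_idx=2
L1[3] = 0; L2[0][2] = 56

Answer: 56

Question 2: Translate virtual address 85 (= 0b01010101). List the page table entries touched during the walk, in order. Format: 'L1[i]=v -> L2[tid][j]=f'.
Answer: L1[1]=3 -> L2[3][2]=85

Derivation:
vaddr = 85 = 0b01010101
Split: l1_idx=1, l2_idx=2, offset=5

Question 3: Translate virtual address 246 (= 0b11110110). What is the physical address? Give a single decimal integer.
vaddr = 246 = 0b11110110
Split: l1_idx=3, l2_idx=6, offset=6
L1[3] = 0
L2[0][6] = 50
paddr = 50 * 8 + 6 = 406

Answer: 406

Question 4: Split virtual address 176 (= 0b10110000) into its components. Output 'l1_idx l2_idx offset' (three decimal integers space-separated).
vaddr = 176 = 0b10110000
  top 2 bits -> l1_idx = 2
  next 3 bits -> l2_idx = 6
  bottom 3 bits -> offset = 0

Answer: 2 6 0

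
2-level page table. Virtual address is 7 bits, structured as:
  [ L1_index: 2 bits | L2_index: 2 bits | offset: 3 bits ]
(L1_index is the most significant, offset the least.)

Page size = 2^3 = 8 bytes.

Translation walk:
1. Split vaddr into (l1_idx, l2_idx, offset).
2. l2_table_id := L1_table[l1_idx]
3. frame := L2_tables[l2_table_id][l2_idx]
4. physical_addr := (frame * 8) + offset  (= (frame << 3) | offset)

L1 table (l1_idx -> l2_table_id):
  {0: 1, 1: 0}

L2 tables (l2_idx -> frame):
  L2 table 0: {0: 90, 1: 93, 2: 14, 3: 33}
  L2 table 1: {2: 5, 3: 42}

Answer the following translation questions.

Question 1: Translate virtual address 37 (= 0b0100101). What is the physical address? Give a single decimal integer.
vaddr = 37 = 0b0100101
Split: l1_idx=1, l2_idx=0, offset=5
L1[1] = 0
L2[0][0] = 90
paddr = 90 * 8 + 5 = 725

Answer: 725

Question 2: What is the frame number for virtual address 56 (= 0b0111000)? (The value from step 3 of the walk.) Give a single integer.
vaddr = 56: l1_idx=1, l2_idx=3
L1[1] = 0; L2[0][3] = 33

Answer: 33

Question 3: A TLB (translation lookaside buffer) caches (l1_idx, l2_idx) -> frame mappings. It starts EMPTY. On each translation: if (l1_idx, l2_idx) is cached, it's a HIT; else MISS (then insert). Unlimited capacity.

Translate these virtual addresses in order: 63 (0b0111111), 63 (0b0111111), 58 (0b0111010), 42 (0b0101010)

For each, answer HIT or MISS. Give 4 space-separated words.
Answer: MISS HIT HIT MISS

Derivation:
vaddr=63: (1,3) not in TLB -> MISS, insert
vaddr=63: (1,3) in TLB -> HIT
vaddr=58: (1,3) in TLB -> HIT
vaddr=42: (1,1) not in TLB -> MISS, insert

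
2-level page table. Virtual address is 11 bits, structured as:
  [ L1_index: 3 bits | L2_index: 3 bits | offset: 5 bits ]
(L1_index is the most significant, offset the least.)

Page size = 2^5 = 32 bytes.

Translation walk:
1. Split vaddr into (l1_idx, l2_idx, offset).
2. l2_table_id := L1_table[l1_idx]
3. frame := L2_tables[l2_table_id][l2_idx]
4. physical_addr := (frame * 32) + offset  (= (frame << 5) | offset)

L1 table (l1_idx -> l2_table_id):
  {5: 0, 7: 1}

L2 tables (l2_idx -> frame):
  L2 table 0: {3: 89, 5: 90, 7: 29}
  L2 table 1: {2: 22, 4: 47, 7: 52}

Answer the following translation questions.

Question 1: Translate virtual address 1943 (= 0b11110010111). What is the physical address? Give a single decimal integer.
vaddr = 1943 = 0b11110010111
Split: l1_idx=7, l2_idx=4, offset=23
L1[7] = 1
L2[1][4] = 47
paddr = 47 * 32 + 23 = 1527

Answer: 1527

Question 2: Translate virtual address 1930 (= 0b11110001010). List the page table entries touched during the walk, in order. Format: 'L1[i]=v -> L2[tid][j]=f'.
Answer: L1[7]=1 -> L2[1][4]=47

Derivation:
vaddr = 1930 = 0b11110001010
Split: l1_idx=7, l2_idx=4, offset=10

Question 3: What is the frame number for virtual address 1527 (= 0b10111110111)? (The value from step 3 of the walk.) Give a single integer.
vaddr = 1527: l1_idx=5, l2_idx=7
L1[5] = 0; L2[0][7] = 29

Answer: 29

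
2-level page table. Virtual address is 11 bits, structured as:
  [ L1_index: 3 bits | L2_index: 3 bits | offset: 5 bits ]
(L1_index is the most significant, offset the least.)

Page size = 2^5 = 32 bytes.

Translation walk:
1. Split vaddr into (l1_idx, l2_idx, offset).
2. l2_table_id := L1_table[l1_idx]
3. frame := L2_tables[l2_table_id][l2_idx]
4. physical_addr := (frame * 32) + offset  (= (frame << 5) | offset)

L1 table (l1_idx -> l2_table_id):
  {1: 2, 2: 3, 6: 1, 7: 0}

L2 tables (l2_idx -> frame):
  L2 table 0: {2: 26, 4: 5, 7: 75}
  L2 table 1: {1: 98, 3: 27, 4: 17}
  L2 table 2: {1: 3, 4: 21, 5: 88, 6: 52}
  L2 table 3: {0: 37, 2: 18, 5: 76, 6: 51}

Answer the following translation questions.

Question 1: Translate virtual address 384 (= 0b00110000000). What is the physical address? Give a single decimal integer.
Answer: 672

Derivation:
vaddr = 384 = 0b00110000000
Split: l1_idx=1, l2_idx=4, offset=0
L1[1] = 2
L2[2][4] = 21
paddr = 21 * 32 + 0 = 672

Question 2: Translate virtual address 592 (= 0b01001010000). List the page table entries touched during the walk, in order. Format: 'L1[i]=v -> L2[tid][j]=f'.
Answer: L1[2]=3 -> L2[3][2]=18

Derivation:
vaddr = 592 = 0b01001010000
Split: l1_idx=2, l2_idx=2, offset=16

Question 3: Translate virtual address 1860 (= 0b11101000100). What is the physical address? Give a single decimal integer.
vaddr = 1860 = 0b11101000100
Split: l1_idx=7, l2_idx=2, offset=4
L1[7] = 0
L2[0][2] = 26
paddr = 26 * 32 + 4 = 836

Answer: 836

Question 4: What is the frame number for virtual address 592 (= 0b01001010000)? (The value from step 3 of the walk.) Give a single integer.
vaddr = 592: l1_idx=2, l2_idx=2
L1[2] = 3; L2[3][2] = 18

Answer: 18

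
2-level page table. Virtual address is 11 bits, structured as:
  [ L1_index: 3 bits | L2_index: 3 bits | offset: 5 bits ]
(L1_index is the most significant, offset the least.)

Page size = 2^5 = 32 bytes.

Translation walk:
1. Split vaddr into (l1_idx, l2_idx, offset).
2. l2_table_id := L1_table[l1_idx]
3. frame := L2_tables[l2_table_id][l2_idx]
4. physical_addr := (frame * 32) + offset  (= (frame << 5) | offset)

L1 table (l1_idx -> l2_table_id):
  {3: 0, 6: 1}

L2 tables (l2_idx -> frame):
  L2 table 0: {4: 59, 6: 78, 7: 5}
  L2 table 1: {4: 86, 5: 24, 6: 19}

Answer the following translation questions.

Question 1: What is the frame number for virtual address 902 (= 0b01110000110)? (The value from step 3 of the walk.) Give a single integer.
vaddr = 902: l1_idx=3, l2_idx=4
L1[3] = 0; L2[0][4] = 59

Answer: 59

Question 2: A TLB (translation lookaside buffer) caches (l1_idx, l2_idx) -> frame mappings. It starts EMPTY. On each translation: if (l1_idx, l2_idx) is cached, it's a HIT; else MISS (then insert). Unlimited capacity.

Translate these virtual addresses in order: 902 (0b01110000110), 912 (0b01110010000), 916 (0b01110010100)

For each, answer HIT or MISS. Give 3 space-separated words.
Answer: MISS HIT HIT

Derivation:
vaddr=902: (3,4) not in TLB -> MISS, insert
vaddr=912: (3,4) in TLB -> HIT
vaddr=916: (3,4) in TLB -> HIT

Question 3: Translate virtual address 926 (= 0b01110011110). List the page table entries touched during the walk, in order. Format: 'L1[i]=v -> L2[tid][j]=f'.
Answer: L1[3]=0 -> L2[0][4]=59

Derivation:
vaddr = 926 = 0b01110011110
Split: l1_idx=3, l2_idx=4, offset=30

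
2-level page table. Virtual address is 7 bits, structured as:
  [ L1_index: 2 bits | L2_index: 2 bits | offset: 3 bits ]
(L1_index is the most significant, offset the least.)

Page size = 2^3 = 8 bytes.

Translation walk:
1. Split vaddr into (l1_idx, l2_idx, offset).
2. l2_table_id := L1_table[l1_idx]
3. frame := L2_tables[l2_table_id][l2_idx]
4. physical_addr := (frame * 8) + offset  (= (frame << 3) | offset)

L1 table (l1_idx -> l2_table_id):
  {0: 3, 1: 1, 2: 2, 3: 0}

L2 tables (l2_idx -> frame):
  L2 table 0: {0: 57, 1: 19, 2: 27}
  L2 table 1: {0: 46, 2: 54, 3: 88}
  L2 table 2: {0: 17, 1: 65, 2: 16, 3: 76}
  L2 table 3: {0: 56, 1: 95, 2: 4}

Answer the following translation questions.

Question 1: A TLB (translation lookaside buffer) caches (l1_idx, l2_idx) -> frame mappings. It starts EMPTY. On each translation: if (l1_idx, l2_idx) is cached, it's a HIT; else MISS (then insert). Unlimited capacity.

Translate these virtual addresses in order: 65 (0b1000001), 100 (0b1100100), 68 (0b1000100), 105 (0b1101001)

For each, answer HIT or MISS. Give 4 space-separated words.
Answer: MISS MISS HIT MISS

Derivation:
vaddr=65: (2,0) not in TLB -> MISS, insert
vaddr=100: (3,0) not in TLB -> MISS, insert
vaddr=68: (2,0) in TLB -> HIT
vaddr=105: (3,1) not in TLB -> MISS, insert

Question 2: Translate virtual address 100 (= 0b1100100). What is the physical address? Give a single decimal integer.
Answer: 460

Derivation:
vaddr = 100 = 0b1100100
Split: l1_idx=3, l2_idx=0, offset=4
L1[3] = 0
L2[0][0] = 57
paddr = 57 * 8 + 4 = 460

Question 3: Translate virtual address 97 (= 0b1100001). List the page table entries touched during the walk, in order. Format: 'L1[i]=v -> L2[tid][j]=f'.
vaddr = 97 = 0b1100001
Split: l1_idx=3, l2_idx=0, offset=1

Answer: L1[3]=0 -> L2[0][0]=57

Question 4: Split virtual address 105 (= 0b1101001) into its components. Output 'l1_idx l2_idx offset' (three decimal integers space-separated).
Answer: 3 1 1

Derivation:
vaddr = 105 = 0b1101001
  top 2 bits -> l1_idx = 3
  next 2 bits -> l2_idx = 1
  bottom 3 bits -> offset = 1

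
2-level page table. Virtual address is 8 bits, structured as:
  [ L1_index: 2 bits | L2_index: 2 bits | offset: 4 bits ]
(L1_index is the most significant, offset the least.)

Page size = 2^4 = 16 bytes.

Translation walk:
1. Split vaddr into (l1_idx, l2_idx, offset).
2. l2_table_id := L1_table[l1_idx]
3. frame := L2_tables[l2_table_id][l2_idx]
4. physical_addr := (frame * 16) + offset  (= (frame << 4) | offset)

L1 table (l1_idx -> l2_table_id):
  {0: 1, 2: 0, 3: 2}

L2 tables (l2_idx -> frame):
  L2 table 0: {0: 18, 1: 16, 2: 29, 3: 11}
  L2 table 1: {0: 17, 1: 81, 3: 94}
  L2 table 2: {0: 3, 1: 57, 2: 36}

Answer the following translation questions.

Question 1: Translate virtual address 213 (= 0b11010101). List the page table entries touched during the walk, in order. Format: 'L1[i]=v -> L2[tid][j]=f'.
vaddr = 213 = 0b11010101
Split: l1_idx=3, l2_idx=1, offset=5

Answer: L1[3]=2 -> L2[2][1]=57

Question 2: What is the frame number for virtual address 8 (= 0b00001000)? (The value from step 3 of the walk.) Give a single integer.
vaddr = 8: l1_idx=0, l2_idx=0
L1[0] = 1; L2[1][0] = 17

Answer: 17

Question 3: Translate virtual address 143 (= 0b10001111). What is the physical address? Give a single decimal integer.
vaddr = 143 = 0b10001111
Split: l1_idx=2, l2_idx=0, offset=15
L1[2] = 0
L2[0][0] = 18
paddr = 18 * 16 + 15 = 303

Answer: 303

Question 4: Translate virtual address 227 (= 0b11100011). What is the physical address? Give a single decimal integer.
vaddr = 227 = 0b11100011
Split: l1_idx=3, l2_idx=2, offset=3
L1[3] = 2
L2[2][2] = 36
paddr = 36 * 16 + 3 = 579

Answer: 579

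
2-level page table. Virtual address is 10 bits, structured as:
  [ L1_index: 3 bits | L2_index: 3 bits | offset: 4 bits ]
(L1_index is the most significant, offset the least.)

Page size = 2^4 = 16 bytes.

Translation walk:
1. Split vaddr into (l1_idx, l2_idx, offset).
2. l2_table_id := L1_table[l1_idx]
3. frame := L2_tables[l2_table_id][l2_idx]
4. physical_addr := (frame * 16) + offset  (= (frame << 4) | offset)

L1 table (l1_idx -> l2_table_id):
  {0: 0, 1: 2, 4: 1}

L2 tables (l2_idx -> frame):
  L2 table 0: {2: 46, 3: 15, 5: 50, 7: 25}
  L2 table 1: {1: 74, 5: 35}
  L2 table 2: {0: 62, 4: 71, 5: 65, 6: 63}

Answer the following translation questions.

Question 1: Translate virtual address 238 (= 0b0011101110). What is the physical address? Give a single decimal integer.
vaddr = 238 = 0b0011101110
Split: l1_idx=1, l2_idx=6, offset=14
L1[1] = 2
L2[2][6] = 63
paddr = 63 * 16 + 14 = 1022

Answer: 1022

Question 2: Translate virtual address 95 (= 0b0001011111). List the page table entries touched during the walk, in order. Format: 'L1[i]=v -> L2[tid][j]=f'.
Answer: L1[0]=0 -> L2[0][5]=50

Derivation:
vaddr = 95 = 0b0001011111
Split: l1_idx=0, l2_idx=5, offset=15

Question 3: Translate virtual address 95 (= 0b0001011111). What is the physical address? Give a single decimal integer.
Answer: 815

Derivation:
vaddr = 95 = 0b0001011111
Split: l1_idx=0, l2_idx=5, offset=15
L1[0] = 0
L2[0][5] = 50
paddr = 50 * 16 + 15 = 815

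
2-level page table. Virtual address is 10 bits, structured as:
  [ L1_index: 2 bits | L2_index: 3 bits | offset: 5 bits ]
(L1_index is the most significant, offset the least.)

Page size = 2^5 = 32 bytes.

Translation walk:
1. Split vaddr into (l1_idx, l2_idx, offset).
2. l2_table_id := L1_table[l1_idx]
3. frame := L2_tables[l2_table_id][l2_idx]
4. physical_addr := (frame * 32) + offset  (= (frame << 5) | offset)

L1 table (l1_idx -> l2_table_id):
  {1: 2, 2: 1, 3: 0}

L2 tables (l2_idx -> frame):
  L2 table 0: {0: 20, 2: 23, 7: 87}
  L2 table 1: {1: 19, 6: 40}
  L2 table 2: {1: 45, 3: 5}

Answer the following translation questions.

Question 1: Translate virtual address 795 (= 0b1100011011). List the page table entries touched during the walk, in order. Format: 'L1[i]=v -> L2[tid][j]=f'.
Answer: L1[3]=0 -> L2[0][0]=20

Derivation:
vaddr = 795 = 0b1100011011
Split: l1_idx=3, l2_idx=0, offset=27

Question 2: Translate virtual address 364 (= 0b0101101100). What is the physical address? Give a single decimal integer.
Answer: 172

Derivation:
vaddr = 364 = 0b0101101100
Split: l1_idx=1, l2_idx=3, offset=12
L1[1] = 2
L2[2][3] = 5
paddr = 5 * 32 + 12 = 172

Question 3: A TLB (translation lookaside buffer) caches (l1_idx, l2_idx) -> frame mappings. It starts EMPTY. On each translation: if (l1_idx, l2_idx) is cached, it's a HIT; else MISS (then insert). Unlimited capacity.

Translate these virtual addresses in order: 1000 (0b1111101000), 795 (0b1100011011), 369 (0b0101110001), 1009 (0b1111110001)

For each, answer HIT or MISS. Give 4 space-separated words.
vaddr=1000: (3,7) not in TLB -> MISS, insert
vaddr=795: (3,0) not in TLB -> MISS, insert
vaddr=369: (1,3) not in TLB -> MISS, insert
vaddr=1009: (3,7) in TLB -> HIT

Answer: MISS MISS MISS HIT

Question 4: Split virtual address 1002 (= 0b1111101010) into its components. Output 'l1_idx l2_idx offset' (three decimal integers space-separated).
vaddr = 1002 = 0b1111101010
  top 2 bits -> l1_idx = 3
  next 3 bits -> l2_idx = 7
  bottom 5 bits -> offset = 10

Answer: 3 7 10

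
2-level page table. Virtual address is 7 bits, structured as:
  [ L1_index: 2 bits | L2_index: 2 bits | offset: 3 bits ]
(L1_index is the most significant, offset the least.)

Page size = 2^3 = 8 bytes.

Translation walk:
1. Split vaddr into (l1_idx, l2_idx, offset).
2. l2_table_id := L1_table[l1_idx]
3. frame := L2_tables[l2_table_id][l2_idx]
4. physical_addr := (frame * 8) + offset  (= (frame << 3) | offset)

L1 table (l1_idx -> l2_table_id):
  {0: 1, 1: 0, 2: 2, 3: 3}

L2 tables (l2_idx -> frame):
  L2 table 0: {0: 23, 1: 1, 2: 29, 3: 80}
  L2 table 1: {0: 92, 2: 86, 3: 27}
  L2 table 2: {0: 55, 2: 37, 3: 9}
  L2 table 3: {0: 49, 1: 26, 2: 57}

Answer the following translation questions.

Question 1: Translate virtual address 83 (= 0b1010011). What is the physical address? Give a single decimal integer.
Answer: 299

Derivation:
vaddr = 83 = 0b1010011
Split: l1_idx=2, l2_idx=2, offset=3
L1[2] = 2
L2[2][2] = 37
paddr = 37 * 8 + 3 = 299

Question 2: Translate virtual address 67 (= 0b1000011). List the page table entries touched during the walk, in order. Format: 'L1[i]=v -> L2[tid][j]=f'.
vaddr = 67 = 0b1000011
Split: l1_idx=2, l2_idx=0, offset=3

Answer: L1[2]=2 -> L2[2][0]=55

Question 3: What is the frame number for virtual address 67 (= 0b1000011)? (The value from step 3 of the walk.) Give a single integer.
vaddr = 67: l1_idx=2, l2_idx=0
L1[2] = 2; L2[2][0] = 55

Answer: 55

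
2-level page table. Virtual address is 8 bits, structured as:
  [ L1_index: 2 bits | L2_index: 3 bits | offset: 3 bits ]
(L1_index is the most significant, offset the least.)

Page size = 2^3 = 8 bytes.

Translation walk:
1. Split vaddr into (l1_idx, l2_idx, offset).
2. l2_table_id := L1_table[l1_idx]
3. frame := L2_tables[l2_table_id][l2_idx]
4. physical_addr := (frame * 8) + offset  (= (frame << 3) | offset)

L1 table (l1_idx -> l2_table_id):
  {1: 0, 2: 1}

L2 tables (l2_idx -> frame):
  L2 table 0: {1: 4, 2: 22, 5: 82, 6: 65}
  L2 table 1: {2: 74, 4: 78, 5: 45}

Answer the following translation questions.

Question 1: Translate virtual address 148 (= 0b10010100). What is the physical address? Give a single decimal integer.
Answer: 596

Derivation:
vaddr = 148 = 0b10010100
Split: l1_idx=2, l2_idx=2, offset=4
L1[2] = 1
L2[1][2] = 74
paddr = 74 * 8 + 4 = 596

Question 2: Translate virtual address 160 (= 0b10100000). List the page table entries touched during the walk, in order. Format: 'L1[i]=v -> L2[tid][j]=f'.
Answer: L1[2]=1 -> L2[1][4]=78

Derivation:
vaddr = 160 = 0b10100000
Split: l1_idx=2, l2_idx=4, offset=0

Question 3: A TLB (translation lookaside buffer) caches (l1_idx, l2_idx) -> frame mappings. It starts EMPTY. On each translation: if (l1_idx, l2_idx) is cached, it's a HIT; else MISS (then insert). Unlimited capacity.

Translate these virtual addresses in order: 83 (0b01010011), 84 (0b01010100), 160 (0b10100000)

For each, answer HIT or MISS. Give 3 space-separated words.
vaddr=83: (1,2) not in TLB -> MISS, insert
vaddr=84: (1,2) in TLB -> HIT
vaddr=160: (2,4) not in TLB -> MISS, insert

Answer: MISS HIT MISS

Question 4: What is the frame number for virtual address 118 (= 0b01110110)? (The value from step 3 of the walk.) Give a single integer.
Answer: 65

Derivation:
vaddr = 118: l1_idx=1, l2_idx=6
L1[1] = 0; L2[0][6] = 65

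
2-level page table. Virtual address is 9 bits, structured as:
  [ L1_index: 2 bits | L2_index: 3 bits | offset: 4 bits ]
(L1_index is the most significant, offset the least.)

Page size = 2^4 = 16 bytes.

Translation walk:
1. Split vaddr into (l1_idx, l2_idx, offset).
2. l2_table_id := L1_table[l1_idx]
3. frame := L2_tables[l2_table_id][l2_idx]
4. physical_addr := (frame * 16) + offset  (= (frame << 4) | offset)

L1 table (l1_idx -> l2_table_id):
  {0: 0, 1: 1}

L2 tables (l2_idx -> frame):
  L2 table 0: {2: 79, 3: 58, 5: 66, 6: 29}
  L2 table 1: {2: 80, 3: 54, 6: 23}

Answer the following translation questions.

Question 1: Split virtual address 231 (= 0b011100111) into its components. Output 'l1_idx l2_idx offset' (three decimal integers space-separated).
vaddr = 231 = 0b011100111
  top 2 bits -> l1_idx = 1
  next 3 bits -> l2_idx = 6
  bottom 4 bits -> offset = 7

Answer: 1 6 7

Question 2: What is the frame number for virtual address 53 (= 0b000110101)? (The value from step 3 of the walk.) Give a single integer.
vaddr = 53: l1_idx=0, l2_idx=3
L1[0] = 0; L2[0][3] = 58

Answer: 58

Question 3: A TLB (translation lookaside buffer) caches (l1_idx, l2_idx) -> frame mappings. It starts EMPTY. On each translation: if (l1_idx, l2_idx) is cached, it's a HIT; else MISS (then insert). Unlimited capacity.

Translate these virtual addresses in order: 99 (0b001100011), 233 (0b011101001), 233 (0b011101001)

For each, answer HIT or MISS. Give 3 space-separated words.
Answer: MISS MISS HIT

Derivation:
vaddr=99: (0,6) not in TLB -> MISS, insert
vaddr=233: (1,6) not in TLB -> MISS, insert
vaddr=233: (1,6) in TLB -> HIT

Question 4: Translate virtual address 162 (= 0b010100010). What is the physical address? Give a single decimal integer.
Answer: 1282

Derivation:
vaddr = 162 = 0b010100010
Split: l1_idx=1, l2_idx=2, offset=2
L1[1] = 1
L2[1][2] = 80
paddr = 80 * 16 + 2 = 1282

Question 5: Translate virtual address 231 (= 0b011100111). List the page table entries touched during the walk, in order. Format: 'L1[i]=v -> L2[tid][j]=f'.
Answer: L1[1]=1 -> L2[1][6]=23

Derivation:
vaddr = 231 = 0b011100111
Split: l1_idx=1, l2_idx=6, offset=7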